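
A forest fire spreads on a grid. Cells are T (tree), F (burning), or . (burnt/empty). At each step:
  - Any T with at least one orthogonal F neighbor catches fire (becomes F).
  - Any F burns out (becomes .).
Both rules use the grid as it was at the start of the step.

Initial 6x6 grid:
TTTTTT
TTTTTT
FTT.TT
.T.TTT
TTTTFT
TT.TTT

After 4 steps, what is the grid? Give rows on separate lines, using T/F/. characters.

Step 1: 6 trees catch fire, 2 burn out
  TTTTTT
  FTTTTT
  .FT.TT
  .T.TFT
  TTTF.F
  TT.TFT
Step 2: 10 trees catch fire, 6 burn out
  FTTTTT
  .FTTTT
  ..F.FT
  .F.F.F
  TTF...
  TT.F.F
Step 3: 5 trees catch fire, 10 burn out
  .FTTTT
  ..FTFT
  .....F
  ......
  TF....
  TT....
Step 4: 6 trees catch fire, 5 burn out
  ..FTFT
  ...F.F
  ......
  ......
  F.....
  TF....

..FTFT
...F.F
......
......
F.....
TF....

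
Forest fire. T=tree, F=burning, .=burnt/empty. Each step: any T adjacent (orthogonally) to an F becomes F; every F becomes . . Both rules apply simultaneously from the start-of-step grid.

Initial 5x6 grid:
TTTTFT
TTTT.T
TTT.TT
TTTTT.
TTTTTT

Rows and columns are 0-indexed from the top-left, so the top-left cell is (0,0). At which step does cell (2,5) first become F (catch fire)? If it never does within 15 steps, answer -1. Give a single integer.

Step 1: cell (2,5)='T' (+2 fires, +1 burnt)
Step 2: cell (2,5)='T' (+3 fires, +2 burnt)
Step 3: cell (2,5)='F' (+3 fires, +3 burnt)
  -> target ignites at step 3
Step 4: cell (2,5)='.' (+4 fires, +3 burnt)
Step 5: cell (2,5)='.' (+4 fires, +4 burnt)
Step 6: cell (2,5)='.' (+5 fires, +4 burnt)
Step 7: cell (2,5)='.' (+4 fires, +5 burnt)
Step 8: cell (2,5)='.' (+1 fires, +4 burnt)
Step 9: cell (2,5)='.' (+0 fires, +1 burnt)
  fire out at step 9

3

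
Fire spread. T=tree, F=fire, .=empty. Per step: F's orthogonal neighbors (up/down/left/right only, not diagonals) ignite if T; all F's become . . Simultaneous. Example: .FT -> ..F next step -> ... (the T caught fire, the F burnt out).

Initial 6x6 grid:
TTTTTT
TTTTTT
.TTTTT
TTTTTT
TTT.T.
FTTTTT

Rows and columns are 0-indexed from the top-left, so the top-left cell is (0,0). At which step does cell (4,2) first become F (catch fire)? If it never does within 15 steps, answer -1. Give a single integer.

Step 1: cell (4,2)='T' (+2 fires, +1 burnt)
Step 2: cell (4,2)='T' (+3 fires, +2 burnt)
Step 3: cell (4,2)='F' (+3 fires, +3 burnt)
  -> target ignites at step 3
Step 4: cell (4,2)='.' (+3 fires, +3 burnt)
Step 5: cell (4,2)='.' (+5 fires, +3 burnt)
Step 6: cell (4,2)='.' (+5 fires, +5 burnt)
Step 7: cell (4,2)='.' (+5 fires, +5 burnt)
Step 8: cell (4,2)='.' (+3 fires, +5 burnt)
Step 9: cell (4,2)='.' (+2 fires, +3 burnt)
Step 10: cell (4,2)='.' (+1 fires, +2 burnt)
Step 11: cell (4,2)='.' (+0 fires, +1 burnt)
  fire out at step 11

3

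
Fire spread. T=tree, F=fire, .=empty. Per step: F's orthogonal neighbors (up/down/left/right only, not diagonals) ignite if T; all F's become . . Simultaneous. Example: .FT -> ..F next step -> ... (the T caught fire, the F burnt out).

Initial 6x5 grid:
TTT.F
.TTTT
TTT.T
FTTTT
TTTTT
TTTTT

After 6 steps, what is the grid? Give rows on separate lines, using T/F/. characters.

Step 1: 4 trees catch fire, 2 burn out
  TTT..
  .TTTF
  FTT.T
  .FTTT
  FTTTT
  TTTTT
Step 2: 6 trees catch fire, 4 burn out
  TTT..
  .TTF.
  .FT.F
  ..FTT
  .FTTT
  FTTTT
Step 3: 7 trees catch fire, 6 burn out
  TTT..
  .FF..
  ..F..
  ...FF
  ..FTT
  .FTTT
Step 4: 5 trees catch fire, 7 burn out
  TFF..
  .....
  .....
  .....
  ...FF
  ..FTT
Step 5: 3 trees catch fire, 5 burn out
  F....
  .....
  .....
  .....
  .....
  ...FF
Step 6: 0 trees catch fire, 3 burn out
  .....
  .....
  .....
  .....
  .....
  .....

.....
.....
.....
.....
.....
.....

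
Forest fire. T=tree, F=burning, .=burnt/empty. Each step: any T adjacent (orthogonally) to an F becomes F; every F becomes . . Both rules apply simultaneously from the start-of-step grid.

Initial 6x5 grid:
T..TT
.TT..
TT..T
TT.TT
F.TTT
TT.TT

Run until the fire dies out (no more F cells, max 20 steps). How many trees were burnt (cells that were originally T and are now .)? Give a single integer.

Answer: 8

Derivation:
Step 1: +2 fires, +1 burnt (F count now 2)
Step 2: +3 fires, +2 burnt (F count now 3)
Step 3: +1 fires, +3 burnt (F count now 1)
Step 4: +1 fires, +1 burnt (F count now 1)
Step 5: +1 fires, +1 burnt (F count now 1)
Step 6: +0 fires, +1 burnt (F count now 0)
Fire out after step 6
Initially T: 19, now '.': 19
Total burnt (originally-T cells now '.'): 8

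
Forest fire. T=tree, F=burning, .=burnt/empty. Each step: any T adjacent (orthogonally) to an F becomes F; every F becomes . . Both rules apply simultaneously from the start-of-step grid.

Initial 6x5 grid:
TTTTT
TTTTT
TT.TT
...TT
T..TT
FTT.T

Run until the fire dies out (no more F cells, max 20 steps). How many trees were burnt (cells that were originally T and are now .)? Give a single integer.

Step 1: +2 fires, +1 burnt (F count now 2)
Step 2: +1 fires, +2 burnt (F count now 1)
Step 3: +0 fires, +1 burnt (F count now 0)
Fire out after step 3
Initially T: 22, now '.': 11
Total burnt (originally-T cells now '.'): 3

Answer: 3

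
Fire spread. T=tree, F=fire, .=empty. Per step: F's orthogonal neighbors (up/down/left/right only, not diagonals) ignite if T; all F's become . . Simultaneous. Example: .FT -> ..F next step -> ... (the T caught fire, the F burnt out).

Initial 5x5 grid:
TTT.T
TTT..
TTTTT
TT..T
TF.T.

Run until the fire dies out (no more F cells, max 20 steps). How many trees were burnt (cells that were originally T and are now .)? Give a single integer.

Answer: 15

Derivation:
Step 1: +2 fires, +1 burnt (F count now 2)
Step 2: +2 fires, +2 burnt (F count now 2)
Step 3: +3 fires, +2 burnt (F count now 3)
Step 4: +4 fires, +3 burnt (F count now 4)
Step 5: +3 fires, +4 burnt (F count now 3)
Step 6: +1 fires, +3 burnt (F count now 1)
Step 7: +0 fires, +1 burnt (F count now 0)
Fire out after step 7
Initially T: 17, now '.': 23
Total burnt (originally-T cells now '.'): 15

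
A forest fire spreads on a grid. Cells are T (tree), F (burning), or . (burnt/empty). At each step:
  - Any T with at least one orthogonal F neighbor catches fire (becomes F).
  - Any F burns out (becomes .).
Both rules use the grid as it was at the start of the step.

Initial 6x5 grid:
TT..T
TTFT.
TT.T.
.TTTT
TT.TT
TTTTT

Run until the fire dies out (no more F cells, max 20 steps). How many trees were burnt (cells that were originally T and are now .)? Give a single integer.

Step 1: +2 fires, +1 burnt (F count now 2)
Step 2: +4 fires, +2 burnt (F count now 4)
Step 3: +4 fires, +4 burnt (F count now 4)
Step 4: +4 fires, +4 burnt (F count now 4)
Step 5: +4 fires, +4 burnt (F count now 4)
Step 6: +3 fires, +4 burnt (F count now 3)
Step 7: +0 fires, +3 burnt (F count now 0)
Fire out after step 7
Initially T: 22, now '.': 29
Total burnt (originally-T cells now '.'): 21

Answer: 21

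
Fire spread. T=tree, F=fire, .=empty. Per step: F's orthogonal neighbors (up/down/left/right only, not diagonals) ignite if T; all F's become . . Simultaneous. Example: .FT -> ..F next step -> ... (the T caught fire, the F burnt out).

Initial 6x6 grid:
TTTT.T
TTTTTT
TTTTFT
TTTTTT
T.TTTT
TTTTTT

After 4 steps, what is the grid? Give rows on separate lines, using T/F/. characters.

Step 1: 4 trees catch fire, 1 burn out
  TTTT.T
  TTTTFT
  TTTF.F
  TTTTFT
  T.TTTT
  TTTTTT
Step 2: 6 trees catch fire, 4 burn out
  TTTT.T
  TTTF.F
  TTF...
  TTTF.F
  T.TTFT
  TTTTTT
Step 3: 8 trees catch fire, 6 burn out
  TTTF.F
  TTF...
  TF....
  TTF...
  T.TF.F
  TTTTFT
Step 4: 7 trees catch fire, 8 burn out
  TTF...
  TF....
  F.....
  TF....
  T.F...
  TTTF.F

TTF...
TF....
F.....
TF....
T.F...
TTTF.F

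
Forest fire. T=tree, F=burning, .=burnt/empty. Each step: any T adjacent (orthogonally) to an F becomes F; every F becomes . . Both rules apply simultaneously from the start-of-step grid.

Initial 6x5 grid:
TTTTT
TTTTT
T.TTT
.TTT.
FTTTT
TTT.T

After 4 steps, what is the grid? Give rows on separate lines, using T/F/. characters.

Step 1: 2 trees catch fire, 1 burn out
  TTTTT
  TTTTT
  T.TTT
  .TTT.
  .FTTT
  FTT.T
Step 2: 3 trees catch fire, 2 burn out
  TTTTT
  TTTTT
  T.TTT
  .FTT.
  ..FTT
  .FT.T
Step 3: 3 trees catch fire, 3 burn out
  TTTTT
  TTTTT
  T.TTT
  ..FT.
  ...FT
  ..F.T
Step 4: 3 trees catch fire, 3 burn out
  TTTTT
  TTTTT
  T.FTT
  ...F.
  ....F
  ....T

TTTTT
TTTTT
T.FTT
...F.
....F
....T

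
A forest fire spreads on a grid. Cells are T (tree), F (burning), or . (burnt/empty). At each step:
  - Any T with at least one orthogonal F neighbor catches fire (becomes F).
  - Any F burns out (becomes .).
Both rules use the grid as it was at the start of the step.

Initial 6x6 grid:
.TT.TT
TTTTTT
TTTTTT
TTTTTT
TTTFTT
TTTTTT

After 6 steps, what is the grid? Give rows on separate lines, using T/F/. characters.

Step 1: 4 trees catch fire, 1 burn out
  .TT.TT
  TTTTTT
  TTTTTT
  TTTFTT
  TTF.FT
  TTTFTT
Step 2: 7 trees catch fire, 4 burn out
  .TT.TT
  TTTTTT
  TTTFTT
  TTF.FT
  TF...F
  TTF.FT
Step 3: 8 trees catch fire, 7 burn out
  .TT.TT
  TTTFTT
  TTF.FT
  TF...F
  F.....
  TF...F
Step 4: 6 trees catch fire, 8 burn out
  .TT.TT
  TTF.FT
  TF...F
  F.....
  ......
  F.....
Step 5: 5 trees catch fire, 6 burn out
  .TF.FT
  TF...F
  F.....
  ......
  ......
  ......
Step 6: 3 trees catch fire, 5 burn out
  .F...F
  F.....
  ......
  ......
  ......
  ......

.F...F
F.....
......
......
......
......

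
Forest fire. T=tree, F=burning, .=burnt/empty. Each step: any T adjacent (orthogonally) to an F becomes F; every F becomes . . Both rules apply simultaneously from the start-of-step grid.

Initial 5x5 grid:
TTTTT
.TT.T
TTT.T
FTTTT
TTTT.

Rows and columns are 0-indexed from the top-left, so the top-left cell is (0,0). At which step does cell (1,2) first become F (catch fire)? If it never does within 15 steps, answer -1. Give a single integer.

Step 1: cell (1,2)='T' (+3 fires, +1 burnt)
Step 2: cell (1,2)='T' (+3 fires, +3 burnt)
Step 3: cell (1,2)='T' (+4 fires, +3 burnt)
Step 4: cell (1,2)='F' (+4 fires, +4 burnt)
  -> target ignites at step 4
Step 5: cell (1,2)='.' (+3 fires, +4 burnt)
Step 6: cell (1,2)='.' (+2 fires, +3 burnt)
Step 7: cell (1,2)='.' (+1 fires, +2 burnt)
Step 8: cell (1,2)='.' (+0 fires, +1 burnt)
  fire out at step 8

4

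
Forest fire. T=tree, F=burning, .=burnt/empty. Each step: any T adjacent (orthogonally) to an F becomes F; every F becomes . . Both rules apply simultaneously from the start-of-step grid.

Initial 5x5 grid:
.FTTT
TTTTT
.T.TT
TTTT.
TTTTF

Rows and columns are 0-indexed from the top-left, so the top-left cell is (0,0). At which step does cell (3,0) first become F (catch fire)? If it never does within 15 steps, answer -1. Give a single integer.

Step 1: cell (3,0)='T' (+3 fires, +2 burnt)
Step 2: cell (3,0)='T' (+6 fires, +3 burnt)
Step 3: cell (3,0)='T' (+6 fires, +6 burnt)
Step 4: cell (3,0)='F' (+4 fires, +6 burnt)
  -> target ignites at step 4
Step 5: cell (3,0)='.' (+0 fires, +4 burnt)
  fire out at step 5

4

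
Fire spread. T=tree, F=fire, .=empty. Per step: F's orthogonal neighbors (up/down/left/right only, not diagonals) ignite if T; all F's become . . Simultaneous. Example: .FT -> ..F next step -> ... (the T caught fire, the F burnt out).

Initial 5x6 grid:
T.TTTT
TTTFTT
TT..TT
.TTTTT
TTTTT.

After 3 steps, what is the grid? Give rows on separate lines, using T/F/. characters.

Step 1: 3 trees catch fire, 1 burn out
  T.TFTT
  TTF.FT
  TT..TT
  .TTTTT
  TTTTT.
Step 2: 5 trees catch fire, 3 burn out
  T.F.FT
  TF...F
  TT..FT
  .TTTTT
  TTTTT.
Step 3: 5 trees catch fire, 5 burn out
  T....F
  F.....
  TF...F
  .TTTFT
  TTTTT.

T....F
F.....
TF...F
.TTTFT
TTTTT.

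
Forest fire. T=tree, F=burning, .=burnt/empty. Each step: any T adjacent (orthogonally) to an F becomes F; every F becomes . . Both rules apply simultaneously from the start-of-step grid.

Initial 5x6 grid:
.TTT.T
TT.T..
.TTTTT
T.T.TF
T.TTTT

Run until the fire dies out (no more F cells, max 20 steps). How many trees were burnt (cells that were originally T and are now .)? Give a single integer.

Step 1: +3 fires, +1 burnt (F count now 3)
Step 2: +2 fires, +3 burnt (F count now 2)
Step 3: +2 fires, +2 burnt (F count now 2)
Step 4: +3 fires, +2 burnt (F count now 3)
Step 5: +3 fires, +3 burnt (F count now 3)
Step 6: +2 fires, +3 burnt (F count now 2)
Step 7: +2 fires, +2 burnt (F count now 2)
Step 8: +0 fires, +2 burnt (F count now 0)
Fire out after step 8
Initially T: 20, now '.': 27
Total burnt (originally-T cells now '.'): 17

Answer: 17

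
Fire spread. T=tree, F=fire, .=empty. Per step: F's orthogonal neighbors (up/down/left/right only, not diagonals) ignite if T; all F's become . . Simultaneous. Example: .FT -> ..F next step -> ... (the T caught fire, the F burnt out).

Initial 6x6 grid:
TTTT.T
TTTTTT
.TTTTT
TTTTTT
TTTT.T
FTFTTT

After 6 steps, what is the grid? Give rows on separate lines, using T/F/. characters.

Step 1: 4 trees catch fire, 2 burn out
  TTTT.T
  TTTTTT
  .TTTTT
  TTTTTT
  FTFT.T
  .F.FTT
Step 2: 5 trees catch fire, 4 burn out
  TTTT.T
  TTTTTT
  .TTTTT
  FTFTTT
  .F.F.T
  ....FT
Step 3: 4 trees catch fire, 5 burn out
  TTTT.T
  TTTTTT
  .TFTTT
  .F.FTT
  .....T
  .....F
Step 4: 5 trees catch fire, 4 burn out
  TTTT.T
  TTFTTT
  .F.FTT
  ....FT
  .....F
  ......
Step 5: 5 trees catch fire, 5 burn out
  TTFT.T
  TF.FTT
  ....FT
  .....F
  ......
  ......
Step 6: 5 trees catch fire, 5 burn out
  TF.F.T
  F...FT
  .....F
  ......
  ......
  ......

TF.F.T
F...FT
.....F
......
......
......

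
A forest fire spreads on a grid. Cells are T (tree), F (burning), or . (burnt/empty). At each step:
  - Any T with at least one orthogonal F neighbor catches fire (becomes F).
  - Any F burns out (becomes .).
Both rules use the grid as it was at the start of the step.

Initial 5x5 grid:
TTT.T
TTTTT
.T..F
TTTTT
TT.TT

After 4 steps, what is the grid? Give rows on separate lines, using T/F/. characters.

Step 1: 2 trees catch fire, 1 burn out
  TTT.T
  TTTTF
  .T...
  TTTTF
  TT.TT
Step 2: 4 trees catch fire, 2 burn out
  TTT.F
  TTTF.
  .T...
  TTTF.
  TT.TF
Step 3: 3 trees catch fire, 4 burn out
  TTT..
  TTF..
  .T...
  TTF..
  TT.F.
Step 4: 3 trees catch fire, 3 burn out
  TTF..
  TF...
  .T...
  TF...
  TT...

TTF..
TF...
.T...
TF...
TT...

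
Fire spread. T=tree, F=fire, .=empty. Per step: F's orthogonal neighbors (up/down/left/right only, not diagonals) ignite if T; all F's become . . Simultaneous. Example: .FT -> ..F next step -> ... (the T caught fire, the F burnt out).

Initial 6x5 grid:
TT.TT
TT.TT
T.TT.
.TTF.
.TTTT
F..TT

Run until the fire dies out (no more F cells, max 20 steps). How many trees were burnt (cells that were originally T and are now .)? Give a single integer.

Step 1: +3 fires, +2 burnt (F count now 3)
Step 2: +6 fires, +3 burnt (F count now 6)
Step 3: +4 fires, +6 burnt (F count now 4)
Step 4: +1 fires, +4 burnt (F count now 1)
Step 5: +0 fires, +1 burnt (F count now 0)
Fire out after step 5
Initially T: 19, now '.': 25
Total burnt (originally-T cells now '.'): 14

Answer: 14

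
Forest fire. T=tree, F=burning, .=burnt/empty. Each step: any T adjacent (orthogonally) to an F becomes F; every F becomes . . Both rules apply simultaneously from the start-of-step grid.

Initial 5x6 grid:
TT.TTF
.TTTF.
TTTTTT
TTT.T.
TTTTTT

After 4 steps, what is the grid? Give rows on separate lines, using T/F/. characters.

Step 1: 3 trees catch fire, 2 burn out
  TT.TF.
  .TTF..
  TTTTFT
  TTT.T.
  TTTTTT
Step 2: 5 trees catch fire, 3 burn out
  TT.F..
  .TF...
  TTTF.F
  TTT.F.
  TTTTTT
Step 3: 3 trees catch fire, 5 burn out
  TT....
  .F....
  TTF...
  TTT...
  TTTTFT
Step 4: 5 trees catch fire, 3 burn out
  TF....
  ......
  TF....
  TTF...
  TTTF.F

TF....
......
TF....
TTF...
TTTF.F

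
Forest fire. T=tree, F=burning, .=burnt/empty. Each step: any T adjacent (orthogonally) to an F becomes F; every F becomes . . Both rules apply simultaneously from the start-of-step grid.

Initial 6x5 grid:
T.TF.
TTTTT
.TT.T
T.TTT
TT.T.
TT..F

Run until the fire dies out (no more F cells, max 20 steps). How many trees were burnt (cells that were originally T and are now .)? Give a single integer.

Step 1: +2 fires, +2 burnt (F count now 2)
Step 2: +2 fires, +2 burnt (F count now 2)
Step 3: +3 fires, +2 burnt (F count now 3)
Step 4: +4 fires, +3 burnt (F count now 4)
Step 5: +2 fires, +4 burnt (F count now 2)
Step 6: +1 fires, +2 burnt (F count now 1)
Step 7: +0 fires, +1 burnt (F count now 0)
Fire out after step 7
Initially T: 19, now '.': 25
Total burnt (originally-T cells now '.'): 14

Answer: 14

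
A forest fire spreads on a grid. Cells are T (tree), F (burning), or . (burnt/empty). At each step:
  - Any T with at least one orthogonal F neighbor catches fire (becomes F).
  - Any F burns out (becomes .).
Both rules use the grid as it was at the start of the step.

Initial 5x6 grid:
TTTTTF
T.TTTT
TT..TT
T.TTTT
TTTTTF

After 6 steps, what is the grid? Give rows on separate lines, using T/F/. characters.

Step 1: 4 trees catch fire, 2 burn out
  TTTTF.
  T.TTTF
  TT..TT
  T.TTTF
  TTTTF.
Step 2: 5 trees catch fire, 4 burn out
  TTTF..
  T.TTF.
  TT..TF
  T.TTF.
  TTTF..
Step 3: 5 trees catch fire, 5 burn out
  TTF...
  T.TF..
  TT..F.
  T.TF..
  TTF...
Step 4: 4 trees catch fire, 5 burn out
  TF....
  T.F...
  TT....
  T.F...
  TF....
Step 5: 2 trees catch fire, 4 burn out
  F.....
  T.....
  TT....
  T.....
  F.....
Step 6: 2 trees catch fire, 2 burn out
  ......
  F.....
  TT....
  F.....
  ......

......
F.....
TT....
F.....
......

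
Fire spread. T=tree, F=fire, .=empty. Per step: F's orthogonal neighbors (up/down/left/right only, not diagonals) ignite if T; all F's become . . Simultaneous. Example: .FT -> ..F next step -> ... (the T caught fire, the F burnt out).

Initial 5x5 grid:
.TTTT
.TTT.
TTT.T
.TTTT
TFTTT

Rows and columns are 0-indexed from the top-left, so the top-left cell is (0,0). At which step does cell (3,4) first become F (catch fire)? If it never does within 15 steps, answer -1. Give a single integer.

Step 1: cell (3,4)='T' (+3 fires, +1 burnt)
Step 2: cell (3,4)='T' (+3 fires, +3 burnt)
Step 3: cell (3,4)='T' (+5 fires, +3 burnt)
Step 4: cell (3,4)='F' (+3 fires, +5 burnt)
  -> target ignites at step 4
Step 5: cell (3,4)='.' (+3 fires, +3 burnt)
Step 6: cell (3,4)='.' (+1 fires, +3 burnt)
Step 7: cell (3,4)='.' (+1 fires, +1 burnt)
Step 8: cell (3,4)='.' (+0 fires, +1 burnt)
  fire out at step 8

4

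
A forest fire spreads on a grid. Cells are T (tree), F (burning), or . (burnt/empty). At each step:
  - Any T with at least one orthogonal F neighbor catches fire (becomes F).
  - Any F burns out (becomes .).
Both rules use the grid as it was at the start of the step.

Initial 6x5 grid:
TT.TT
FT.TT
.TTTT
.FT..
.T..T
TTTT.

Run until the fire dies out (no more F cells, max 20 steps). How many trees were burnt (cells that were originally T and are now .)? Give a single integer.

Answer: 17

Derivation:
Step 1: +5 fires, +2 burnt (F count now 5)
Step 2: +3 fires, +5 burnt (F count now 3)
Step 3: +3 fires, +3 burnt (F count now 3)
Step 4: +3 fires, +3 burnt (F count now 3)
Step 5: +2 fires, +3 burnt (F count now 2)
Step 6: +1 fires, +2 burnt (F count now 1)
Step 7: +0 fires, +1 burnt (F count now 0)
Fire out after step 7
Initially T: 18, now '.': 29
Total burnt (originally-T cells now '.'): 17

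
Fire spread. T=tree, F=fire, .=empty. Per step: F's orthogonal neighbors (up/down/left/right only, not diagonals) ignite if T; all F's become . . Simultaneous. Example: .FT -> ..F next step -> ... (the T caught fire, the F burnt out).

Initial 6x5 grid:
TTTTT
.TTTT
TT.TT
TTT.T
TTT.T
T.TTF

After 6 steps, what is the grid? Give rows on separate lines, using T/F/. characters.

Step 1: 2 trees catch fire, 1 burn out
  TTTTT
  .TTTT
  TT.TT
  TTT.T
  TTT.F
  T.TF.
Step 2: 2 trees catch fire, 2 burn out
  TTTTT
  .TTTT
  TT.TT
  TTT.F
  TTT..
  T.F..
Step 3: 2 trees catch fire, 2 burn out
  TTTTT
  .TTTT
  TT.TF
  TTT..
  TTF..
  T....
Step 4: 4 trees catch fire, 2 burn out
  TTTTT
  .TTTF
  TT.F.
  TTF..
  TF...
  T....
Step 5: 4 trees catch fire, 4 burn out
  TTTTF
  .TTF.
  TT...
  TF...
  F....
  T....
Step 6: 5 trees catch fire, 4 burn out
  TTTF.
  .TF..
  TF...
  F....
  .....
  F....

TTTF.
.TF..
TF...
F....
.....
F....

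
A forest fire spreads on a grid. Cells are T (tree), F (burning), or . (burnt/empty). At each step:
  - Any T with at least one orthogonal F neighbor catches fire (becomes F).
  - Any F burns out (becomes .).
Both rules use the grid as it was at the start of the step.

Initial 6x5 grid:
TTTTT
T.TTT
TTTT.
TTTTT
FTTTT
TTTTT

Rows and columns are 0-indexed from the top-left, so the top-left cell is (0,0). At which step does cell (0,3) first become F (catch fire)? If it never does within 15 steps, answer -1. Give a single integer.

Step 1: cell (0,3)='T' (+3 fires, +1 burnt)
Step 2: cell (0,3)='T' (+4 fires, +3 burnt)
Step 3: cell (0,3)='T' (+5 fires, +4 burnt)
Step 4: cell (0,3)='T' (+5 fires, +5 burnt)
Step 5: cell (0,3)='T' (+5 fires, +5 burnt)
Step 6: cell (0,3)='T' (+2 fires, +5 burnt)
Step 7: cell (0,3)='F' (+2 fires, +2 burnt)
  -> target ignites at step 7
Step 8: cell (0,3)='.' (+1 fires, +2 burnt)
Step 9: cell (0,3)='.' (+0 fires, +1 burnt)
  fire out at step 9

7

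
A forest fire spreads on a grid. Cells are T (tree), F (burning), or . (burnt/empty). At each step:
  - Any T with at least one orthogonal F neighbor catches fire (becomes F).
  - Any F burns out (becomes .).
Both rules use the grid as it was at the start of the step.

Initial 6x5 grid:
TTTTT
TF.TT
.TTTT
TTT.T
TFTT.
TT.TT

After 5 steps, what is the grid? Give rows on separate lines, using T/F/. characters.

Step 1: 7 trees catch fire, 2 burn out
  TFTTT
  F..TT
  .FTTT
  TFT.T
  F.FT.
  TF.TT
Step 2: 7 trees catch fire, 7 burn out
  F.FTT
  ...TT
  ..FTT
  F.F.T
  ...F.
  F..TT
Step 3: 3 trees catch fire, 7 burn out
  ...FT
  ...TT
  ...FT
  ....T
  .....
  ...FT
Step 4: 4 trees catch fire, 3 burn out
  ....F
  ...FT
  ....F
  ....T
  .....
  ....F
Step 5: 2 trees catch fire, 4 burn out
  .....
  ....F
  .....
  ....F
  .....
  .....

.....
....F
.....
....F
.....
.....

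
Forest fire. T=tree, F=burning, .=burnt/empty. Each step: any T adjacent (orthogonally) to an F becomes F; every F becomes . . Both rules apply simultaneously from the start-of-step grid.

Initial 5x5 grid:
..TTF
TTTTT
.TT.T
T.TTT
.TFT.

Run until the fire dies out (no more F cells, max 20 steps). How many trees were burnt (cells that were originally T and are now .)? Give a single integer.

Answer: 15

Derivation:
Step 1: +5 fires, +2 burnt (F count now 5)
Step 2: +5 fires, +5 burnt (F count now 5)
Step 3: +3 fires, +5 burnt (F count now 3)
Step 4: +1 fires, +3 burnt (F count now 1)
Step 5: +1 fires, +1 burnt (F count now 1)
Step 6: +0 fires, +1 burnt (F count now 0)
Fire out after step 6
Initially T: 16, now '.': 24
Total burnt (originally-T cells now '.'): 15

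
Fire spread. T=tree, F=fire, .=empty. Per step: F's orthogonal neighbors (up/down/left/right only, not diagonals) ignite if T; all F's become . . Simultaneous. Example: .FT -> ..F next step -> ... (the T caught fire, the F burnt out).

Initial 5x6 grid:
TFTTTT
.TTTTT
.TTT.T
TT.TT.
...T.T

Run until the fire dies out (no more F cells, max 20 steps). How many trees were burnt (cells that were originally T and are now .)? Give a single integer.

Answer: 19

Derivation:
Step 1: +3 fires, +1 burnt (F count now 3)
Step 2: +3 fires, +3 burnt (F count now 3)
Step 3: +4 fires, +3 burnt (F count now 4)
Step 4: +4 fires, +4 burnt (F count now 4)
Step 5: +2 fires, +4 burnt (F count now 2)
Step 6: +3 fires, +2 burnt (F count now 3)
Step 7: +0 fires, +3 burnt (F count now 0)
Fire out after step 7
Initially T: 20, now '.': 29
Total burnt (originally-T cells now '.'): 19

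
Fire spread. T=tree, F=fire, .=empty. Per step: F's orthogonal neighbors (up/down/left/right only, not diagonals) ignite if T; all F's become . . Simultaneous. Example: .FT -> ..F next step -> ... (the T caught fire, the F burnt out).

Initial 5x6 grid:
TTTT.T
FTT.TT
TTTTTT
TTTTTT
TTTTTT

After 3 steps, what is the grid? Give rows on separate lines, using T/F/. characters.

Step 1: 3 trees catch fire, 1 burn out
  FTTT.T
  .FT.TT
  FTTTTT
  TTTTTT
  TTTTTT
Step 2: 4 trees catch fire, 3 burn out
  .FTT.T
  ..F.TT
  .FTTTT
  FTTTTT
  TTTTTT
Step 3: 4 trees catch fire, 4 burn out
  ..FT.T
  ....TT
  ..FTTT
  .FTTTT
  FTTTTT

..FT.T
....TT
..FTTT
.FTTTT
FTTTTT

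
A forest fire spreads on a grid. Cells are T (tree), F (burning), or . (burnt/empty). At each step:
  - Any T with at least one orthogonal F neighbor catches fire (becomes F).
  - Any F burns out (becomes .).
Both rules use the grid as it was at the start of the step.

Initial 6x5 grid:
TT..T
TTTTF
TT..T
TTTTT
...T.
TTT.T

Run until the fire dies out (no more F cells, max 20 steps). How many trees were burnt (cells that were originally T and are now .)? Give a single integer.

Step 1: +3 fires, +1 burnt (F count now 3)
Step 2: +2 fires, +3 burnt (F count now 2)
Step 3: +2 fires, +2 burnt (F count now 2)
Step 4: +5 fires, +2 burnt (F count now 5)
Step 5: +3 fires, +5 burnt (F count now 3)
Step 6: +1 fires, +3 burnt (F count now 1)
Step 7: +0 fires, +1 burnt (F count now 0)
Fire out after step 7
Initially T: 20, now '.': 26
Total burnt (originally-T cells now '.'): 16

Answer: 16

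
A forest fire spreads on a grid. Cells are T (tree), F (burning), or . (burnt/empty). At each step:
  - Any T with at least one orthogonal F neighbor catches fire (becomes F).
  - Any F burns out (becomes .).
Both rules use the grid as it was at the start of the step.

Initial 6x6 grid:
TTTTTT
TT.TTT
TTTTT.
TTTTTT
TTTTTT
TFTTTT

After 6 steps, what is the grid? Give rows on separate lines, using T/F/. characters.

Step 1: 3 trees catch fire, 1 burn out
  TTTTTT
  TT.TTT
  TTTTT.
  TTTTTT
  TFTTTT
  F.FTTT
Step 2: 4 trees catch fire, 3 burn out
  TTTTTT
  TT.TTT
  TTTTT.
  TFTTTT
  F.FTTT
  ...FTT
Step 3: 5 trees catch fire, 4 burn out
  TTTTTT
  TT.TTT
  TFTTT.
  F.FTTT
  ...FTT
  ....FT
Step 4: 6 trees catch fire, 5 burn out
  TTTTTT
  TF.TTT
  F.FTT.
  ...FTT
  ....FT
  .....F
Step 5: 5 trees catch fire, 6 burn out
  TFTTTT
  F..TTT
  ...FT.
  ....FT
  .....F
  ......
Step 6: 5 trees catch fire, 5 burn out
  F.FTTT
  ...FTT
  ....F.
  .....F
  ......
  ......

F.FTTT
...FTT
....F.
.....F
......
......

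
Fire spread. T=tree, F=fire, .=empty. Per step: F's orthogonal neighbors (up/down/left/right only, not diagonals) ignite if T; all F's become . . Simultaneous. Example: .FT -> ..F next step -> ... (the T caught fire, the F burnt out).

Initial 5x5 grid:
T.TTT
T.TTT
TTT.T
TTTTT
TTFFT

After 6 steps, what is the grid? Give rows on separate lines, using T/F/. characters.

Step 1: 4 trees catch fire, 2 burn out
  T.TTT
  T.TTT
  TTT.T
  TTFFT
  TF..F
Step 2: 4 trees catch fire, 4 burn out
  T.TTT
  T.TTT
  TTF.T
  TF..F
  F....
Step 3: 4 trees catch fire, 4 burn out
  T.TTT
  T.FTT
  TF..F
  F....
  .....
Step 4: 4 trees catch fire, 4 burn out
  T.FTT
  T..FF
  F....
  .....
  .....
Step 5: 3 trees catch fire, 4 burn out
  T..FF
  F....
  .....
  .....
  .....
Step 6: 1 trees catch fire, 3 burn out
  F....
  .....
  .....
  .....
  .....

F....
.....
.....
.....
.....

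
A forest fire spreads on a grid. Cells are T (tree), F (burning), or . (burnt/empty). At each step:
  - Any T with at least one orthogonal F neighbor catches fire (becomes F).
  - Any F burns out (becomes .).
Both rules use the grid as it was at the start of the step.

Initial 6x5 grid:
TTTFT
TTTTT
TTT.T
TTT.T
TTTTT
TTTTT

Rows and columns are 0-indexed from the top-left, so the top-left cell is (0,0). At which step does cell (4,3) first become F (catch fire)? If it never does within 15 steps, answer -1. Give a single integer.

Step 1: cell (4,3)='T' (+3 fires, +1 burnt)
Step 2: cell (4,3)='T' (+3 fires, +3 burnt)
Step 3: cell (4,3)='T' (+4 fires, +3 burnt)
Step 4: cell (4,3)='T' (+4 fires, +4 burnt)
Step 5: cell (4,3)='T' (+4 fires, +4 burnt)
Step 6: cell (4,3)='F' (+5 fires, +4 burnt)
  -> target ignites at step 6
Step 7: cell (4,3)='.' (+3 fires, +5 burnt)
Step 8: cell (4,3)='.' (+1 fires, +3 burnt)
Step 9: cell (4,3)='.' (+0 fires, +1 burnt)
  fire out at step 9

6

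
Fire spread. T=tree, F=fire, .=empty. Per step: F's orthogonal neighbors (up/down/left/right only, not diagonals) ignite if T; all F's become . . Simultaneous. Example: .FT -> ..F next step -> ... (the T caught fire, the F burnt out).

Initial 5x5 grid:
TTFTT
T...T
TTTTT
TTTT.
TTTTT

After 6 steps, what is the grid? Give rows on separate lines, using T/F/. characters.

Step 1: 2 trees catch fire, 1 burn out
  TF.FT
  T...T
  TTTTT
  TTTT.
  TTTTT
Step 2: 2 trees catch fire, 2 burn out
  F...F
  T...T
  TTTTT
  TTTT.
  TTTTT
Step 3: 2 trees catch fire, 2 burn out
  .....
  F...F
  TTTTT
  TTTT.
  TTTTT
Step 4: 2 trees catch fire, 2 burn out
  .....
  .....
  FTTTF
  TTTT.
  TTTTT
Step 5: 3 trees catch fire, 2 burn out
  .....
  .....
  .FTF.
  FTTT.
  TTTTT
Step 6: 4 trees catch fire, 3 burn out
  .....
  .....
  ..F..
  .FTF.
  FTTTT

.....
.....
..F..
.FTF.
FTTTT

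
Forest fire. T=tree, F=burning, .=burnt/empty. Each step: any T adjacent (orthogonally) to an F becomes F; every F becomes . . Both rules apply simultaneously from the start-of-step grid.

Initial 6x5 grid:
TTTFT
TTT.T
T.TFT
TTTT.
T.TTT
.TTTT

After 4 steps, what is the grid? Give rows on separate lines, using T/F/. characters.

Step 1: 5 trees catch fire, 2 burn out
  TTF.F
  TTT.T
  T.F.F
  TTTF.
  T.TTT
  .TTTT
Step 2: 5 trees catch fire, 5 burn out
  TF...
  TTF.F
  T....
  TTF..
  T.TFT
  .TTTT
Step 3: 6 trees catch fire, 5 burn out
  F....
  TF...
  T....
  TF...
  T.F.F
  .TTFT
Step 4: 4 trees catch fire, 6 burn out
  .....
  F....
  T....
  F....
  T....
  .TF.F

.....
F....
T....
F....
T....
.TF.F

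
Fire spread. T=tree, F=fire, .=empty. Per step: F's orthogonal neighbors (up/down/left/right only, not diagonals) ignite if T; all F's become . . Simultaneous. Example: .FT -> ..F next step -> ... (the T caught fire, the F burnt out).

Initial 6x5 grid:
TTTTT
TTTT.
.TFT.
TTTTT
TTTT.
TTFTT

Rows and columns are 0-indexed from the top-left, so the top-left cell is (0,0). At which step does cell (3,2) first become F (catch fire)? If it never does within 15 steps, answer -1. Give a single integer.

Step 1: cell (3,2)='F' (+7 fires, +2 burnt)
  -> target ignites at step 1
Step 2: cell (3,2)='.' (+9 fires, +7 burnt)
Step 3: cell (3,2)='.' (+6 fires, +9 burnt)
Step 4: cell (3,2)='.' (+2 fires, +6 burnt)
Step 5: cell (3,2)='.' (+0 fires, +2 burnt)
  fire out at step 5

1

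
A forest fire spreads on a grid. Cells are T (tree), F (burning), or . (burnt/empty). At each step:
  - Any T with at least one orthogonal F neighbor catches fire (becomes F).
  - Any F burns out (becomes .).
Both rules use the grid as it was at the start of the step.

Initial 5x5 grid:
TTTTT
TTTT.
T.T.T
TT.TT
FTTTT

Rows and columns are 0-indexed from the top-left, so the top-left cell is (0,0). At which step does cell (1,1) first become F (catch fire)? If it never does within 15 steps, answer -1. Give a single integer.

Step 1: cell (1,1)='T' (+2 fires, +1 burnt)
Step 2: cell (1,1)='T' (+3 fires, +2 burnt)
Step 3: cell (1,1)='T' (+2 fires, +3 burnt)
Step 4: cell (1,1)='F' (+4 fires, +2 burnt)
  -> target ignites at step 4
Step 5: cell (1,1)='.' (+3 fires, +4 burnt)
Step 6: cell (1,1)='.' (+4 fires, +3 burnt)
Step 7: cell (1,1)='.' (+1 fires, +4 burnt)
Step 8: cell (1,1)='.' (+1 fires, +1 burnt)
Step 9: cell (1,1)='.' (+0 fires, +1 burnt)
  fire out at step 9

4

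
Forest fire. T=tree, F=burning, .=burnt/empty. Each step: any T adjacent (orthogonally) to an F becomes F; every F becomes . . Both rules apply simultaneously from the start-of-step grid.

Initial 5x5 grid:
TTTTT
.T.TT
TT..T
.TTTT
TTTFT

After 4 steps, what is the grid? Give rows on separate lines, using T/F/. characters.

Step 1: 3 trees catch fire, 1 burn out
  TTTTT
  .T.TT
  TT..T
  .TTFT
  TTF.F
Step 2: 3 trees catch fire, 3 burn out
  TTTTT
  .T.TT
  TT..T
  .TF.F
  TF...
Step 3: 3 trees catch fire, 3 burn out
  TTTTT
  .T.TT
  TT..F
  .F...
  F....
Step 4: 2 trees catch fire, 3 burn out
  TTTTT
  .T.TF
  TF...
  .....
  .....

TTTTT
.T.TF
TF...
.....
.....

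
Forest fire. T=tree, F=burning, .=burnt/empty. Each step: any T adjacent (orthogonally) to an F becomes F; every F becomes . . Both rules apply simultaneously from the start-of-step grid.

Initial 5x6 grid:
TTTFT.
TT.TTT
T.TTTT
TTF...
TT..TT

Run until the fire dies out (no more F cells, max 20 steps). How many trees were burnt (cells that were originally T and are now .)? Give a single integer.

Step 1: +5 fires, +2 burnt (F count now 5)
Step 2: +5 fires, +5 burnt (F count now 5)
Step 3: +6 fires, +5 burnt (F count now 6)
Step 4: +2 fires, +6 burnt (F count now 2)
Step 5: +0 fires, +2 burnt (F count now 0)
Fire out after step 5
Initially T: 20, now '.': 28
Total burnt (originally-T cells now '.'): 18

Answer: 18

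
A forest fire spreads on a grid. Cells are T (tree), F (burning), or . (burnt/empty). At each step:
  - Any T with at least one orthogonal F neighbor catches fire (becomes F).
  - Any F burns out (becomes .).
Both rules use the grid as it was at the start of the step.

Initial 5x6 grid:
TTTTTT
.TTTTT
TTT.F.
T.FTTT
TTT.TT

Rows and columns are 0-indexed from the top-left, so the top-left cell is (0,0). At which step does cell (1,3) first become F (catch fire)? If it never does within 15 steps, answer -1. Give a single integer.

Step 1: cell (1,3)='T' (+5 fires, +2 burnt)
Step 2: cell (1,3)='F' (+8 fires, +5 burnt)
  -> target ignites at step 2
Step 3: cell (1,3)='.' (+7 fires, +8 burnt)
Step 4: cell (1,3)='.' (+2 fires, +7 burnt)
Step 5: cell (1,3)='.' (+1 fires, +2 burnt)
Step 6: cell (1,3)='.' (+0 fires, +1 burnt)
  fire out at step 6

2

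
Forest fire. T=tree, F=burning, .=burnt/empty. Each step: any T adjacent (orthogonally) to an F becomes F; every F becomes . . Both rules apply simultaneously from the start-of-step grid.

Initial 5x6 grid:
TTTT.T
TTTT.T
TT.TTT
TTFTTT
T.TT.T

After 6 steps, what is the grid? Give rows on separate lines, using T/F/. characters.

Step 1: 3 trees catch fire, 1 burn out
  TTTT.T
  TTTT.T
  TT.TTT
  TF.FTT
  T.FT.T
Step 2: 5 trees catch fire, 3 burn out
  TTTT.T
  TTTT.T
  TF.FTT
  F...FT
  T..F.T
Step 3: 6 trees catch fire, 5 burn out
  TTTT.T
  TFTF.T
  F...FT
  .....F
  F....T
Step 4: 6 trees catch fire, 6 burn out
  TFTF.T
  F.F..T
  .....F
  ......
  .....F
Step 5: 3 trees catch fire, 6 burn out
  F.F..T
  .....F
  ......
  ......
  ......
Step 6: 1 trees catch fire, 3 burn out
  .....F
  ......
  ......
  ......
  ......

.....F
......
......
......
......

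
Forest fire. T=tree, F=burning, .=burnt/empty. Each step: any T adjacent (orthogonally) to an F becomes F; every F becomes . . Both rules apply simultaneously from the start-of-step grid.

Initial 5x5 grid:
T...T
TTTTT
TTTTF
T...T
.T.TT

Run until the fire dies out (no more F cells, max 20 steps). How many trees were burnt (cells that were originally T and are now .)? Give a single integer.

Answer: 15

Derivation:
Step 1: +3 fires, +1 burnt (F count now 3)
Step 2: +4 fires, +3 burnt (F count now 4)
Step 3: +3 fires, +4 burnt (F count now 3)
Step 4: +2 fires, +3 burnt (F count now 2)
Step 5: +2 fires, +2 burnt (F count now 2)
Step 6: +1 fires, +2 burnt (F count now 1)
Step 7: +0 fires, +1 burnt (F count now 0)
Fire out after step 7
Initially T: 16, now '.': 24
Total burnt (originally-T cells now '.'): 15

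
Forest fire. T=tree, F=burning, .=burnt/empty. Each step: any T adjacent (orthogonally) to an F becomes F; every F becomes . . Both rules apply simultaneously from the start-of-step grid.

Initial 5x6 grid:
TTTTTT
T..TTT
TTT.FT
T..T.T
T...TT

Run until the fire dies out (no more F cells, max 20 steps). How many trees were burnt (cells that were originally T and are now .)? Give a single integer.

Answer: 19

Derivation:
Step 1: +2 fires, +1 burnt (F count now 2)
Step 2: +4 fires, +2 burnt (F count now 4)
Step 3: +3 fires, +4 burnt (F count now 3)
Step 4: +2 fires, +3 burnt (F count now 2)
Step 5: +1 fires, +2 burnt (F count now 1)
Step 6: +1 fires, +1 burnt (F count now 1)
Step 7: +1 fires, +1 burnt (F count now 1)
Step 8: +1 fires, +1 burnt (F count now 1)
Step 9: +2 fires, +1 burnt (F count now 2)
Step 10: +2 fires, +2 burnt (F count now 2)
Step 11: +0 fires, +2 burnt (F count now 0)
Fire out after step 11
Initially T: 20, now '.': 29
Total burnt (originally-T cells now '.'): 19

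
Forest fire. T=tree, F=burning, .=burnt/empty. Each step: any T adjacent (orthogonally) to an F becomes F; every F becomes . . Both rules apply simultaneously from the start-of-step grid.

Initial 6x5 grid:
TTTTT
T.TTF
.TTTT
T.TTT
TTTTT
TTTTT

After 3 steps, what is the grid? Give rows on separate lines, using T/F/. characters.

Step 1: 3 trees catch fire, 1 burn out
  TTTTF
  T.TF.
  .TTTF
  T.TTT
  TTTTT
  TTTTT
Step 2: 4 trees catch fire, 3 burn out
  TTTF.
  T.F..
  .TTF.
  T.TTF
  TTTTT
  TTTTT
Step 3: 4 trees catch fire, 4 burn out
  TTF..
  T....
  .TF..
  T.TF.
  TTTTF
  TTTTT

TTF..
T....
.TF..
T.TF.
TTTTF
TTTTT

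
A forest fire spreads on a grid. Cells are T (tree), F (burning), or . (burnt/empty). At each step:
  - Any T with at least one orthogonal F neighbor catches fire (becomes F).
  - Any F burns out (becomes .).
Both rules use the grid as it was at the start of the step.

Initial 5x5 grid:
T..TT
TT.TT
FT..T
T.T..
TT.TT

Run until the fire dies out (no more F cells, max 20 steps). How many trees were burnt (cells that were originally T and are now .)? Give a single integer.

Step 1: +3 fires, +1 burnt (F count now 3)
Step 2: +3 fires, +3 burnt (F count now 3)
Step 3: +1 fires, +3 burnt (F count now 1)
Step 4: +0 fires, +1 burnt (F count now 0)
Fire out after step 4
Initially T: 15, now '.': 17
Total burnt (originally-T cells now '.'): 7

Answer: 7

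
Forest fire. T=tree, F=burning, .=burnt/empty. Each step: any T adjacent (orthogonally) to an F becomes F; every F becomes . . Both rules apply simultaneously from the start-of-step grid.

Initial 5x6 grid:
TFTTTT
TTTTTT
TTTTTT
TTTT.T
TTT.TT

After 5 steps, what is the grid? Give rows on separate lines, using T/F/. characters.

Step 1: 3 trees catch fire, 1 burn out
  F.FTTT
  TFTTTT
  TTTTTT
  TTTT.T
  TTT.TT
Step 2: 4 trees catch fire, 3 burn out
  ...FTT
  F.FTTT
  TFTTTT
  TTTT.T
  TTT.TT
Step 3: 5 trees catch fire, 4 burn out
  ....FT
  ...FTT
  F.FTTT
  TFTT.T
  TTT.TT
Step 4: 6 trees catch fire, 5 burn out
  .....F
  ....FT
  ...FTT
  F.FT.T
  TFT.TT
Step 5: 5 trees catch fire, 6 burn out
  ......
  .....F
  ....FT
  ...F.T
  F.F.TT

......
.....F
....FT
...F.T
F.F.TT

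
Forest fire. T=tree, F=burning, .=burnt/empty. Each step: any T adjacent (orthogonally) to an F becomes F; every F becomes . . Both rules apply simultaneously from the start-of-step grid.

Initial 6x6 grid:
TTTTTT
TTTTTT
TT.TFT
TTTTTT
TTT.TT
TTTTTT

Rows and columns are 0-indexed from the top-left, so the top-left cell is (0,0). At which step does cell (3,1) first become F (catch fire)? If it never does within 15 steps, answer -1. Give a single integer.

Step 1: cell (3,1)='T' (+4 fires, +1 burnt)
Step 2: cell (3,1)='T' (+6 fires, +4 burnt)
Step 3: cell (3,1)='T' (+6 fires, +6 burnt)
Step 4: cell (3,1)='F' (+6 fires, +6 burnt)
  -> target ignites at step 4
Step 5: cell (3,1)='.' (+6 fires, +6 burnt)
Step 6: cell (3,1)='.' (+4 fires, +6 burnt)
Step 7: cell (3,1)='.' (+1 fires, +4 burnt)
Step 8: cell (3,1)='.' (+0 fires, +1 burnt)
  fire out at step 8

4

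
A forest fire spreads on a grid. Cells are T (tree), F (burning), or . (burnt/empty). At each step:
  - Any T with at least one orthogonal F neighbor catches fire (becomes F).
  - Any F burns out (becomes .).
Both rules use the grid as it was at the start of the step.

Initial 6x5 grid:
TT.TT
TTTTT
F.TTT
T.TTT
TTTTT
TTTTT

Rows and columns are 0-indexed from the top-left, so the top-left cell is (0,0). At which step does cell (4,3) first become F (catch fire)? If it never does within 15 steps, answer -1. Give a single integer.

Step 1: cell (4,3)='T' (+2 fires, +1 burnt)
Step 2: cell (4,3)='T' (+3 fires, +2 burnt)
Step 3: cell (4,3)='T' (+4 fires, +3 burnt)
Step 4: cell (4,3)='T' (+4 fires, +4 burnt)
Step 5: cell (4,3)='F' (+6 fires, +4 burnt)
  -> target ignites at step 5
Step 6: cell (4,3)='.' (+5 fires, +6 burnt)
Step 7: cell (4,3)='.' (+2 fires, +5 burnt)
Step 8: cell (4,3)='.' (+0 fires, +2 burnt)
  fire out at step 8

5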